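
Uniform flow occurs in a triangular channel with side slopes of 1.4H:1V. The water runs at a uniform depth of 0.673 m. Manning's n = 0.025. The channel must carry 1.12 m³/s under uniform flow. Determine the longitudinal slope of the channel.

S = 0.011

For a triangular section with side slope z = 1.4: A = zy² = 1.4×0.673² = 0.6341 m²; P = 2y√(1+z²) = 2×0.673×1.72 = 2.316 m.
Hydraulic radius R = A/P = 0.6341/2.316 = 0.2738 m.
From Manning's equation, S = [nQ / (1 A R^(2/3))]² = [0.025 × 1.12 / (1 × 0.6341 × 0.2738^(2/3))]² = 0.011.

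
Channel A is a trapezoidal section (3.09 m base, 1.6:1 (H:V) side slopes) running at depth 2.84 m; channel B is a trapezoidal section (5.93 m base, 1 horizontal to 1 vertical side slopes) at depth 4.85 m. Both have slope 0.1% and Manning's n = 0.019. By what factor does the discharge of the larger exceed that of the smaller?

3.43

Channel A: With bottom width b = 3.09 m and side slope z = 1.6: A = (b + zy)y = (3.09 + 1.6×2.84)×2.84 = 21.68 m²; P = b + 2y√(1+z²) = 3.09 + 2×2.84×1.887 = 13.81 m. Hydraulic radius R = A/P = 21.68/13.81 = 1.57 m. Q_A = (1/0.019)·21.68·1.57^(2/3)·√0.001 = 48.75 m³/s.
Channel B: With bottom width b = 5.93 m and side slope z = 1: A = (b + zy)y = (5.93 + 1×4.85)×4.85 = 52.28 m²; P = b + 2y√(1+z²) = 5.93 + 2×4.85×1.414 = 19.65 m. Hydraulic radius R = A/P = 52.28/19.65 = 2.661 m. Q_B = (1/0.019)·52.28·2.661^(2/3)·√0.001 = 167.1 m³/s.
The larger discharge is 167.1 m³/s and the smaller is 48.75 m³/s; the ratio is 3.43.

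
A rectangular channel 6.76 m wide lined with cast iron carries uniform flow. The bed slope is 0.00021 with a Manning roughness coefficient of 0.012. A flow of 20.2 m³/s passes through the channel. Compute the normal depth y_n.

Manning's equation rearranged: A R^(2/3) = nQ / (1·√S) = 0.012 × 20.2 / (√0.00021) = 16.73.
Try y = 2.36 m: A R^(2/3) = 19.87 — over.
Try y = 2.09 m: A R^(2/3) = 16.75 — matches.

y_n = 2.09 m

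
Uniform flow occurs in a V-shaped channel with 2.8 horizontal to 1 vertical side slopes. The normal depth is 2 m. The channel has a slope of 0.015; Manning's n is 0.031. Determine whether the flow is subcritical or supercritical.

For a triangular section with side slope z = 2.8: A = zy² = 2.8×2² = 11.2 m²; P = 2y√(1+z²) = 2×2×2.973 = 11.89 m.
Hydraulic radius R = A/P = 11.2/11.89 = 0.9417 m.
V = (1/n) R^(2/3) √S = (1/0.031) × 0.9417^(2/3) × √0.015 = 3.796 m/s. Hydraulic depth D_h = A/T = 11.2/11.2 = 1 m.
Froude number Fr = V/√(g·D_h) = 3.796/√(9.81×1) = 1.21, which is greater than 1, so the flow is supercritical.

supercritical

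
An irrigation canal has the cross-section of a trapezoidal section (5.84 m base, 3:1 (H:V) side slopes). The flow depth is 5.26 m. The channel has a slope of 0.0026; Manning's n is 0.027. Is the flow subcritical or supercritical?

With bottom width b = 5.84 m and side slope z = 3: A = (b + zy)y = (5.84 + 3×5.26)×5.26 = 113.7 m²; P = b + 2y√(1+z²) = 5.84 + 2×5.26×3.162 = 39.11 m.
Hydraulic radius R = A/P = 113.7/39.11 = 2.908 m.
V = (1/n) R^(2/3) √S = (1/0.027) × 2.908^(2/3) × √0.0026 = 3.848 m/s. Hydraulic depth D_h = A/T = 113.7/37.4 = 3.041 m.
Froude number Fr = V/√(g·D_h) = 3.848/√(9.81×3.041) = 0.704, which is less than 1, so the flow is subcritical.

subcritical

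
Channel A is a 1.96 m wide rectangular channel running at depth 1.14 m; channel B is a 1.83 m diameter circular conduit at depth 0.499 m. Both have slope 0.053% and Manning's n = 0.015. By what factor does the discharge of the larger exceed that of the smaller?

5.74

Channel A: Flow area A = b·y = 1.96 × 1.14 = 2.234 m². Wetted perimeter P = b + 2y = 1.96 + 2×1.14 = 4.24 m. Hydraulic radius R = A/P = 2.234/4.24 = 0.527 m. Q_A = (1/0.015)·2.234·0.527^(2/3)·√0.00053 = 2.237 m³/s.
Channel B: For a circular section of diameter D = 1.83 m at depth y = 0.499 m, the central angle is θ = 2 arccos(1 − 2y/D) = 2.198 rad. Then A = (D²/8)(θ − sin θ) = 0.5809 m² and P = Dθ/2 = 2.011 m. Hydraulic radius R = A/P = 0.5809/2.011 = 0.2889 m. Q_B = (1/0.015)·0.5809·0.2889^(2/3)·√0.00053 = 0.3897 m³/s.
The larger discharge is 2.237 m³/s and the smaller is 0.3897 m³/s; the ratio is 5.74.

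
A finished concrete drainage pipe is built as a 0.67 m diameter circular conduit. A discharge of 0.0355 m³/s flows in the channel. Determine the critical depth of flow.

At critical depth, Q² T / (g A³) = 1, i.e. A³/T = Q²/g = 0.0355²/9.81 = 0.0001285.
At y = 0.0919 m: A³/T = 0.00005358 — too small.
At y = 0.128 m: A³/T = 0.0001972 — too large.
At y = 0.115 m: A³/T = 0.0001295 — close enough.

y_c = 0.115 m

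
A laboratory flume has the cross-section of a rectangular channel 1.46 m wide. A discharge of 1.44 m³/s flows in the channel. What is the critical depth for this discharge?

y_c = 0.463 m

For a rectangular channel, critical depth y_c = (q²/g)^(1/3) where q = Q/b = 1.44/1.46 = 0.9863 m²/s.
So y_c = (0.9863²/9.81)^(1/3) = 0.463 m.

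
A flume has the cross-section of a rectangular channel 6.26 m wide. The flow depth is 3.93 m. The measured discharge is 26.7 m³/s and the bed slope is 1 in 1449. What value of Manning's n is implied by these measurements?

n = 0.035

Flow area A = b·y = 6.26 × 3.93 = 24.6 m². Wetted perimeter P = b + 2y = 6.26 + 2×3.93 = 14.12 m.
Hydraulic radius R = A/P = 24.6/14.12 = 1.742 m.
Rearranging Manning's equation: n = (1/Q) A R^(2/3) S^(1/2) = (1/26.7) × 24.6 × 1.742^(2/3) × √0.0006901 = 0.035.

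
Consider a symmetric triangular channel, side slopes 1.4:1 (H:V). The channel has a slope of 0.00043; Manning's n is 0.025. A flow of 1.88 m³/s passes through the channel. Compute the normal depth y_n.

y_n = 1.5 m

Manning's equation rearranged: A R^(2/3) = nQ / (1·√S) = 0.025 × 1.88 / (√0.00043) = 2.267.
Try y = 1.2 m: A R^(2/3) = 1.25 — short.
Try y = 1.82 m: A R^(2/3) = 3.796 — over.
Try y = 1.5 m: A R^(2/3) = 2.266 — close enough.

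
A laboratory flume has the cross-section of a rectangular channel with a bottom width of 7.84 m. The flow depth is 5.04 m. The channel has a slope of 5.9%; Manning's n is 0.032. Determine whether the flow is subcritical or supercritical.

supercritical

Flow area A = b·y = 7.84 × 5.04 = 39.51 m². Wetted perimeter P = b + 2y = 7.84 + 2×5.04 = 17.92 m.
Hydraulic radius R = A/P = 39.51/17.92 = 2.205 m.
V = (1/n) R^(2/3) √S = (1/0.032) × 2.205^(2/3) × √0.059 = 12.86 m/s. Hydraulic depth D_h = A/T = 39.51/7.84 = 5.04 m.
Froude number Fr = V/√(g·D_h) = 12.86/√(9.81×5.04) = 1.83, which is greater than 1, so the flow is supercritical.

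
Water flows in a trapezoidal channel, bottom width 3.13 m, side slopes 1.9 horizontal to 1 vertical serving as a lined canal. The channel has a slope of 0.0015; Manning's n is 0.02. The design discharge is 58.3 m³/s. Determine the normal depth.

Manning's equation rearranged: A R^(2/3) = nQ / (1·√S) = 0.02 × 58.3 / (√0.0015) = 30.11.
Try y = 1.94 m: A R^(2/3) = 14.55 — low.
Try y = 3.25 m: A R^(2/3) = 44.25 — high.
Try y = 2.73 m: A R^(2/3) = 30.13 — close enough.

y_n = 2.73 m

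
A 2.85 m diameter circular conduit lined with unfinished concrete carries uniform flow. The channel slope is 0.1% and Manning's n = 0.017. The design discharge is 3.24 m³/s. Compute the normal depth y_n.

y_n = 1.15 m

Manning's equation rearranged: A R^(2/3) = nQ / (1·√S) = 0.017 × 3.24 / (√0.001) = 1.742.
Trying y = 1.27 m: A R^(2/3) = 2.083 — high.
Trying y = 0.898 m: A R^(2/3) = 1.096 — low.
Trying y = 1.15 m: A R^(2/3) = 1.743 — matches.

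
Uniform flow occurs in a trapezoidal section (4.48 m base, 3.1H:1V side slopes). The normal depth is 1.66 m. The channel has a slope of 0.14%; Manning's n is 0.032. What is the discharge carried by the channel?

Q = 19.2 m³/s

With bottom width b = 4.48 m and side slope z = 3.1: A = (b + zy)y = (4.48 + 3.1×1.66)×1.66 = 15.98 m²; P = b + 2y√(1+z²) = 4.48 + 2×1.66×3.257 = 15.29 m.
Hydraulic radius R = A/P = 15.98/15.29 = 1.045 m.
Manning's equation: Q = (1/n) A R^(2/3) S^(1/2) = (1/0.032) × 15.98 × 1.045^(2/3) × 0.0014^(1/2) = 19.2 m³/s.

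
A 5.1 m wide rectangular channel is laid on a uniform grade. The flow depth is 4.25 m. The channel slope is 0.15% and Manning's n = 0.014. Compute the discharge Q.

Flow area A = b·y = 5.1 × 4.25 = 21.67 m². Wetted perimeter P = b + 2y = 5.1 + 2×4.25 = 13.6 m.
Hydraulic radius R = A/P = 21.67/13.6 = 1.594 m.
Manning's equation: Q = (1/n) A R^(2/3) S^(1/2) = (1/0.014) × 21.67 × 1.594^(2/3) × 0.0015^(1/2) = 81.8 m³/s.

Q = 81.8 m³/s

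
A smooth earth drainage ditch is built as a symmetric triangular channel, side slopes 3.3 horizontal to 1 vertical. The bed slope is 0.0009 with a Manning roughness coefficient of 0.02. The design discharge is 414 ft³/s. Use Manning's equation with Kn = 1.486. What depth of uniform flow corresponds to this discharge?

y_n = 5.45 ft

Manning's equation rearranged: A R^(2/3) = nQ / (1.486·√S) = 0.02 × 414 / (1.486 × √0.0009) = 185.7.
Trying y = 6.65 ft: A R^(2/3) = 315.7 — high.
Trying y = 4.49 ft: A R^(2/3) = 110.8 — low.
Trying y = 5.45 ft: A R^(2/3) = 185.7 — close enough.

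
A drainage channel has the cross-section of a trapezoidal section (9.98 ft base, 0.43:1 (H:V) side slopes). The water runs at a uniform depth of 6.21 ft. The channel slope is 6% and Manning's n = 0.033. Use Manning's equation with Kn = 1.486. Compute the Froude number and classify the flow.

With bottom width b = 9.98 ft and side slope z = 0.43: A = (b + zy)y = (9.98 + 0.43×6.21)×6.21 = 78.56 ft²; P = b + 2y√(1+z²) = 9.98 + 2×6.21×1.089 = 23.5 ft.
Hydraulic radius R = A/P = 78.56/23.5 = 3.343 ft.
V = (1.486/n) R^(2/3) √S = (1.486/0.033) × 3.343^(2/3) × √0.06 = 24.66 ft/s. Hydraulic depth D_h = A/T = 78.56/15.32 = 5.128 ft.
Froude number Fr = V/√(g·D_h) = 24.66/√(32.2×5.128) = 1.92, which is greater than 1, so the flow is supercritical.

supercritical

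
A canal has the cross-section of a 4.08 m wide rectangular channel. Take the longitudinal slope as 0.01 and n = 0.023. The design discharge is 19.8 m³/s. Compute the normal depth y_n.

Manning's equation rearranged: A R^(2/3) = nQ / (1·√S) = 0.023 × 19.8 / (√0.01) = 4.554.
Trying y = 1 m: A R^(2/3) = 3.127 — short.
Trying y = 1.57 m: A R^(2/3) = 5.914 — over.
Trying y = 1.3 m: A R^(2/3) = 4.548 — close enough.

y_n = 1.3 m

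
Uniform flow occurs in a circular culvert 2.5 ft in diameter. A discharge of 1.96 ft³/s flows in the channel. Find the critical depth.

At critical depth, Q² T / (g A³) = 1, i.e. A³/T = Q²/g = 1.96²/32.2 = 0.1193.
At y = 0.528 ft: A³/T = 0.2113 — too large.
At y = 0.456 ft: A³/T = 0.1189 — ≈ 0.1193.

y_c = 0.456 ft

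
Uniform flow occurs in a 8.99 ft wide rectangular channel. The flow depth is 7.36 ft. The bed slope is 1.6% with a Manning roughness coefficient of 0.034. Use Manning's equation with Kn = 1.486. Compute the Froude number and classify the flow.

subcritical

Flow area A = b·y = 8.99 × 7.36 = 66.17 ft². Wetted perimeter P = b + 2y = 8.99 + 2×7.36 = 23.71 ft.
Hydraulic radius R = A/P = 66.17/23.71 = 2.791 ft.
V = (1.486/n) R^(2/3) √S = (1.486/0.034) × 2.791^(2/3) × √0.016 = 10.96 ft/s. Hydraulic depth D_h = A/T = 66.17/8.99 = 7.36 ft.
Froude number Fr = V/√(g·D_h) = 10.96/√(32.2×7.36) = 0.712, which is less than 1, so the flow is subcritical.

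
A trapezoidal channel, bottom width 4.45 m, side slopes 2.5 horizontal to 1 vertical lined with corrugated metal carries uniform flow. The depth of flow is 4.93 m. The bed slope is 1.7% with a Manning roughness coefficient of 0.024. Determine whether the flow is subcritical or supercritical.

With bottom width b = 4.45 m and side slope z = 2.5: A = (b + zy)y = (4.45 + 2.5×4.93)×4.93 = 82.7 m²; P = b + 2y√(1+z²) = 4.45 + 2×4.93×2.693 = 31 m.
Hydraulic radius R = A/P = 82.7/31 = 2.668 m.
V = (1/n) R^(2/3) √S = (1/0.024) × 2.668^(2/3) × √0.017 = 10.45 m/s. Hydraulic depth D_h = A/T = 82.7/29.1 = 2.842 m.
Froude number Fr = V/√(g·D_h) = 10.45/√(9.81×2.842) = 1.98, which is greater than 1, so the flow is supercritical.

supercritical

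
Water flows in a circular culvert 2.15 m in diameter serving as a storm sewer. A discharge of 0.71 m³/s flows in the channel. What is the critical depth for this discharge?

y_c = 0.384 m

At critical depth, Q² T / (g A³) = 1, i.e. A³/T = Q²/g = 0.71²/9.81 = 0.05139.
At y = 0.415 m: A³/T = 0.06987 — high.
At y = 0.288 m: A³/T = 0.0166 — low.
At y = 0.384 m: A³/T = 0.05152 — ≈ 0.05139.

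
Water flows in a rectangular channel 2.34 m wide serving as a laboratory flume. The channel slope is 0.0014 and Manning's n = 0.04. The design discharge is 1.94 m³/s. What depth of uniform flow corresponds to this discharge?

y_n = 1.24 m

Manning's equation rearranged: A R^(2/3) = nQ / (1·√S) = 0.04 × 1.94 / (√0.0014) = 2.074.
At y = 1.37 m: A R^(2/3) = 2.359 — high.
At y = 0.883 m: A R^(2/3) = 1.307 — low.
At y = 1.24 m: A R^(2/3) = 2.069 — matches.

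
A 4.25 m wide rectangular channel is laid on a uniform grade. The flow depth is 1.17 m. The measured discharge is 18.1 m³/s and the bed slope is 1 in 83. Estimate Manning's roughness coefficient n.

Flow area A = b·y = 4.25 × 1.17 = 4.973 m². Wetted perimeter P = b + 2y = 4.25 + 2×1.17 = 6.59 m.
Hydraulic radius R = A/P = 4.973/6.59 = 0.7546 m.
Rearranging Manning's equation: n = (1/Q) A R^(2/3) S^(1/2) = (1/18.1) × 4.973 × 0.7546^(2/3) × √0.01205 = 0.025.

n = 0.025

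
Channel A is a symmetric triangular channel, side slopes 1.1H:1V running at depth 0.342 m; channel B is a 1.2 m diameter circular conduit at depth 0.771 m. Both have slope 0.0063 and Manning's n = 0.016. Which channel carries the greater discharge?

channel B

Channel A: For a triangular section with side slope z = 1.1: A = zy² = 1.1×0.342² = 0.1287 m²; P = 2y√(1+z²) = 2×0.342×1.487 = 1.017 m. Hydraulic radius R = A/P = 0.1287/1.017 = 0.1265 m. Q_A = (1/0.016)·0.1287·0.1265^(2/3)·√0.0063 = 0.1609 m³/s.
Channel B: For a circular section of diameter D = 1.2 m at depth y = 0.771 m, the central angle is θ = 2 arccos(1 − 2y/D) = 3.72 rad. Then A = (D²/8)(θ − sin θ) = 0.7679 m² and P = Dθ/2 = 2.232 m. Hydraulic radius R = A/P = 0.7679/2.232 = 0.3441 m. Q_B = (1/0.016)·0.7679·0.3441^(2/3)·√0.0063 = 1.87 m³/s.
Q_A = 0.1609 m³/s vs Q_B = 1.87 m³/s, so channel B carries more.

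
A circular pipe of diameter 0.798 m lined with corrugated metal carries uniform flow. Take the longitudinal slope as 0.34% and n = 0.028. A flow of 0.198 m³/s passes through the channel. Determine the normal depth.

y_n = 0.426 m

Manning's equation rearranged: A R^(2/3) = nQ / (1·√S) = 0.028 × 0.198 / (√0.0034) = 0.09508.
At y = 0.484 m: A R^(2/3) = 0.1166 — over.
At y = 0.304 m: A R^(2/3) = 0.0526 — short.
At y = 0.426 m: A R^(2/3) = 0.09526 — ≈ 0.09508.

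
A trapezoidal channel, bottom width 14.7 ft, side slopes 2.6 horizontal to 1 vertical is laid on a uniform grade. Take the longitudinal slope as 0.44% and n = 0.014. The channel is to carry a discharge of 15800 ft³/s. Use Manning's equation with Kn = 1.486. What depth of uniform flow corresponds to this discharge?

Manning's equation rearranged: A R^(2/3) = nQ / (1.486·√S) = 0.014 × 15800 / (1.486 × √0.0044) = 2244.
At y = 15.2 ft: A R^(2/3) = 3376 — high.
At y = 12.7 ft: A R^(2/3) = 2237 — matches.

y_n = 12.7 ft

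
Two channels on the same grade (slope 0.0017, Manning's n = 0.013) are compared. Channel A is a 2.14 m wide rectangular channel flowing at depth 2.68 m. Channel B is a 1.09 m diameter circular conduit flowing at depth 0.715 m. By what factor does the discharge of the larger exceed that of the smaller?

16

Channel A: Flow area A = b·y = 2.14 × 2.68 = 5.735 m². Wetted perimeter P = b + 2y = 2.14 + 2×2.68 = 7.5 m. Hydraulic radius R = A/P = 5.735/7.5 = 0.7647 m. Q_A = (1/0.013)·5.735·0.7647^(2/3)·√0.0017 = 15.21 m³/s.
Channel B: For a circular section of diameter D = 1.09 m at depth y = 0.715 m, the central angle is θ = 2 arccos(1 − 2y/D) = 3.776 rad. Then A = (D²/8)(θ − sin θ) = 0.6488 m² and P = Dθ/2 = 2.058 m. Hydraulic radius R = A/P = 0.6488/2.058 = 0.3153 m. Q_B = (1/0.013)·0.6488·0.3153^(2/3)·√0.0017 = 0.9532 m³/s.
The larger discharge is 15.21 m³/s and the smaller is 0.9532 m³/s; the ratio is 16.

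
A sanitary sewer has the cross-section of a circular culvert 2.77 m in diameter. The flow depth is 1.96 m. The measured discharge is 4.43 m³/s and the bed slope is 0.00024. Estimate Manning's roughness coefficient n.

n = 0.014

For a circular section of diameter D = 2.77 m at depth y = 1.96 m, the central angle is θ = 2 arccos(1 − 2y/D) = 3.998 rad. Then A = (D²/8)(θ − sin θ) = 4.559 m² and P = Dθ/2 = 5.537 m.
Hydraulic radius R = A/P = 4.559/5.537 = 0.8233 m.
Rearranging Manning's equation: n = (1/Q) A R^(2/3) S^(1/2) = (1/4.43) × 4.559 × 0.8233^(2/3) × √0.00024 = 0.014.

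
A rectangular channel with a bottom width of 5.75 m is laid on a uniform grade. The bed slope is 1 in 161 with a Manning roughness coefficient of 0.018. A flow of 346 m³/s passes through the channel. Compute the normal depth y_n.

Manning's equation rearranged: A R^(2/3) = nQ / (1·√S) = 0.018 × 346 / (√0.006211) = 79.02.
At y = 6.46 m: A R^(2/3) = 58.76 — too small.
At y = 10.2 m: A R^(2/3) = 100.5 — too large.
At y = 8.29 m: A R^(2/3) = 79.03 — ≈ 79.02.

y_n = 8.29 m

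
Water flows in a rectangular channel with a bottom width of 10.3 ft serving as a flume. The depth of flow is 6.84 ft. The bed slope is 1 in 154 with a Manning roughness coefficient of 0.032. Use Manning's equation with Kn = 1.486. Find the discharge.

Flow area A = b·y = 10.3 × 6.84 = 70.45 ft². Wetted perimeter P = b + 2y = 10.3 + 2×6.84 = 23.98 ft.
Hydraulic radius R = A/P = 70.45/23.98 = 2.938 ft.
Manning's equation: Q = (1.486/n) A R^(2/3) S^(1/2) = (1.486/0.032) × 70.45 × 2.938^(2/3) × 0.006494^(1/2) = 541 ft³/s.

Q = 541 ft³/s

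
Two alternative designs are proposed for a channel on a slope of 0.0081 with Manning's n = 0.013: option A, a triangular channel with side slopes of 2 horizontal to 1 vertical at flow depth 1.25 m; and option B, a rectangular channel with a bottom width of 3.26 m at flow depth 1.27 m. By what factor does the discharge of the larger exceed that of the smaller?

Channel A: For a triangular section with side slope z = 2: A = zy² = 2×1.25² = 3.125 m²; P = 2y√(1+z²) = 2×1.25×2.236 = 5.59 m. Hydraulic radius R = A/P = 3.125/5.59 = 0.559 m. Q_A = (1/0.013)·3.125·0.559^(2/3)·√0.0081 = 14.68 m³/s.
Channel B: Flow area A = b·y = 3.26 × 1.27 = 4.14 m². Wetted perimeter P = b + 2y = 3.26 + 2×1.27 = 5.8 m. Hydraulic radius R = A/P = 4.14/5.8 = 0.7138 m. Q_B = (1/0.013)·4.14·0.7138^(2/3)·√0.0081 = 22.89 m³/s.
The larger discharge is 22.89 m³/s and the smaller is 14.68 m³/s; the ratio is 1.56.

1.56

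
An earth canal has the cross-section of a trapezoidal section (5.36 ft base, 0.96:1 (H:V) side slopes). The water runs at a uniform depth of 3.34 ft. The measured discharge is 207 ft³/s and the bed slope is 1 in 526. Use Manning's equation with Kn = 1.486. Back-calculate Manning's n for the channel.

With bottom width b = 5.36 ft and side slope z = 0.96: A = (b + zy)y = (5.36 + 0.96×3.34)×3.34 = 28.61 ft²; P = b + 2y√(1+z²) = 5.36 + 2×3.34×1.386 = 14.62 ft.
Hydraulic radius R = A/P = 28.61/14.62 = 1.957 ft.
Rearranging Manning's equation: n = (1.486/Q) A R^(2/3) S^(1/2) = (1.486/207) × 28.61 × 1.957^(2/3) × √0.001901 = 0.014.

n = 0.014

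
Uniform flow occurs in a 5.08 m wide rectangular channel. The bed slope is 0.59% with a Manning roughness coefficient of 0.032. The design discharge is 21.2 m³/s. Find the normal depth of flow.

Manning's equation rearranged: A R^(2/3) = nQ / (1·√S) = 0.032 × 21.2 / (√0.0059) = 8.832.
Try y = 1.35 m: A R^(2/3) = 6.305 — short.
Try y = 2 m: A R^(2/3) = 10.95 — over.
Try y = 1.71 m: A R^(2/3) = 8.814 — close enough.

y_n = 1.71 m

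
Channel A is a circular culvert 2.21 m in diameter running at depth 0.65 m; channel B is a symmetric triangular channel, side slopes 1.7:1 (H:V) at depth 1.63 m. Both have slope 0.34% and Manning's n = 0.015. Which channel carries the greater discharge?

channel B

Channel A: For a circular section of diameter D = 2.21 m at depth y = 0.65 m, the central angle is θ = 2 arccos(1 − 2y/D) = 2.293 rad. Then A = (D²/8)(θ − sin θ) = 0.9416 m² and P = Dθ/2 = 2.534 m. Hydraulic radius R = A/P = 0.9416/2.534 = 0.3717 m. Q_A = (1/0.015)·0.9416·0.3717^(2/3)·√0.0034 = 1.892 m³/s.
Channel B: For a triangular section with side slope z = 1.7: A = zy² = 1.7×1.63² = 4.517 m²; P = 2y√(1+z²) = 2×1.63×1.972 = 6.43 m. Hydraulic radius R = A/P = 4.517/6.43 = 0.7025 m. Q_B = (1/0.015)·4.517·0.7025^(2/3)·√0.0034 = 13.87 m³/s.
Q_A = 1.892 m³/s vs Q_B = 13.87 m³/s, so channel B carries more.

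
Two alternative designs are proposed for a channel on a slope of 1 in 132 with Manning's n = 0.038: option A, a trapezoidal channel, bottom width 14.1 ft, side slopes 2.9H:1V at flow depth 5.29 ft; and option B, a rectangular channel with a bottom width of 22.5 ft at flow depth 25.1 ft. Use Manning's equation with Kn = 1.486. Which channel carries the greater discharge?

Channel A: With bottom width b = 14.1 ft and side slope z = 2.9: A = (b + zy)y = (14.1 + 2.9×5.29)×5.29 = 155.7 ft²; P = b + 2y√(1+z²) = 14.1 + 2×5.29×3.068 = 46.55 ft. Hydraulic radius R = A/P = 155.7/46.55 = 3.345 ft. Q_A = (1.486/0.038)·155.7·3.345^(2/3)·√0.007576 = 1186 ft³/s.
Channel B: Flow area A = b·y = 22.5 × 25.1 = 564.8 ft². Wetted perimeter P = b + 2y = 22.5 + 2×25.1 = 72.7 ft. Hydraulic radius R = A/P = 564.8/72.7 = 7.768 ft. Q_B = (1.486/0.038)·564.8·7.768^(2/3)·√0.007576 = 7540 ft³/s.
Q_A = 1186 ft³/s vs Q_B = 7540 ft³/s, so channel B carries more.

channel B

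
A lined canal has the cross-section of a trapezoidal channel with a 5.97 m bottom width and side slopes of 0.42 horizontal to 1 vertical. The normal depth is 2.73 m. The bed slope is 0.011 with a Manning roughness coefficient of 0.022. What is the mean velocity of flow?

With bottom width b = 5.97 m and side slope z = 0.42: A = (b + zy)y = (5.97 + 0.42×2.73)×2.73 = 19.43 m²; P = b + 2y√(1+z²) = 5.97 + 2×2.73×1.085 = 11.89 m.
Hydraulic radius R = A/P = 19.43/11.89 = 1.634 m.
From Manning's equation, V = (1/n) R^(2/3) S^(1/2) = (1/0.022) × 1.634^(2/3) × 0.011^(1/2) = 6.61 m/s.

V = 6.61 m/s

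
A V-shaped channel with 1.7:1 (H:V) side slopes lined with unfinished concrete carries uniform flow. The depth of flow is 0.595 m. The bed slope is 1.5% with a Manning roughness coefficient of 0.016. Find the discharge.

For a triangular section with side slope z = 1.7: A = zy² = 1.7×0.595² = 0.6018 m²; P = 2y√(1+z²) = 2×0.595×1.972 = 2.347 m.
Hydraulic radius R = A/P = 0.6018/2.347 = 0.2564 m.
Manning's equation: Q = (1/n) A R^(2/3) S^(1/2) = (1/0.016) × 0.6018 × 0.2564^(2/3) × 0.015^(1/2) = 1.86 m³/s.

Q = 1.86 m³/s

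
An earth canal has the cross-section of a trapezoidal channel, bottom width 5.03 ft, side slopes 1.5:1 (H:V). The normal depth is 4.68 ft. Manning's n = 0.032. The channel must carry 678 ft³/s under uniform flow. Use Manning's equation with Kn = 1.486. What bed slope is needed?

S = 0.019

With bottom width b = 5.03 ft and side slope z = 1.5: A = (b + zy)y = (5.03 + 1.5×4.68)×4.68 = 56.39 ft²; P = b + 2y√(1+z²) = 5.03 + 2×4.68×1.803 = 21.9 ft.
Hydraulic radius R = A/P = 56.39/21.9 = 2.575 ft.
From Manning's equation, S = [nQ / (1.486 A R^(2/3))]² = [0.032 × 678 / (1.486 × 56.39 × 2.575^(2/3))]² = 0.019.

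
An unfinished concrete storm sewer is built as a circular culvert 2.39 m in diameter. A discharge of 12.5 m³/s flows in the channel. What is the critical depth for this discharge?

At critical depth, Q² T / (g A³) = 1, i.e. A³/T = Q²/g = 12.5²/9.81 = 15.93.
Try y = 1.26 m: A³/T = 5.781 — too small.
Try y = 1.83 m: A³/T = 24.73 — too large.
Try y = 1.64 m: A³/T = 15.93 — matches.

y_c = 1.64 m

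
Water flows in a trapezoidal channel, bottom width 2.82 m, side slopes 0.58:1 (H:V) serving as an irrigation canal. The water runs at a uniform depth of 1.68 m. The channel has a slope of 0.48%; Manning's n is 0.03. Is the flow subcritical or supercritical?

subcritical

With bottom width b = 2.82 m and side slope z = 0.58: A = (b + zy)y = (2.82 + 0.58×1.68)×1.68 = 6.375 m²; P = b + 2y√(1+z²) = 2.82 + 2×1.68×1.156 = 6.704 m.
Hydraulic radius R = A/P = 6.375/6.704 = 0.9508 m.
V = (1/n) R^(2/3) √S = (1/0.03) × 0.9508^(2/3) × √0.0048 = 2.233 m/s. Hydraulic depth D_h = A/T = 6.375/4.769 = 1.337 m.
Froude number Fr = V/√(g·D_h) = 2.233/√(9.81×1.337) = 0.617, which is less than 1, so the flow is subcritical.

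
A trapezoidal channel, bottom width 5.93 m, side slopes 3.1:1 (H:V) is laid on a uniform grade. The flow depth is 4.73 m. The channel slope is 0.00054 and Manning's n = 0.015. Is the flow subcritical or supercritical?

subcritical

With bottom width b = 5.93 m and side slope z = 3.1: A = (b + zy)y = (5.93 + 3.1×4.73)×4.73 = 97.4 m²; P = b + 2y√(1+z²) = 5.93 + 2×4.73×3.257 = 36.74 m.
Hydraulic radius R = A/P = 97.4/36.74 = 2.651 m.
V = (1/n) R^(2/3) √S = (1/0.015) × 2.651^(2/3) × √0.00054 = 2.967 m/s. Hydraulic depth D_h = A/T = 97.4/35.26 = 2.763 m.
Froude number Fr = V/√(g·D_h) = 2.967/√(9.81×2.763) = 0.57, which is less than 1, so the flow is subcritical.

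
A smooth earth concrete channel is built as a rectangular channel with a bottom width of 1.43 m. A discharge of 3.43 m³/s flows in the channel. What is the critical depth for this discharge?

For a rectangular channel, critical depth y_c = (q²/g)^(1/3) where q = Q/b = 3.43/1.43 = 2.399 m²/s.
So y_c = (2.399²/9.81)^(1/3) = 0.837 m.

y_c = 0.837 m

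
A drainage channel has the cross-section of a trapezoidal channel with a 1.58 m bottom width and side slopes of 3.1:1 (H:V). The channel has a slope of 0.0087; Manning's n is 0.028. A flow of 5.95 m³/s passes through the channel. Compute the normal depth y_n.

y_n = 0.762 m

Manning's equation rearranged: A R^(2/3) = nQ / (1·√S) = 0.028 × 5.95 / (√0.0087) = 1.786.
At y = 0.609 m: A R^(2/3) = 1.109 — too small.
At y = 0.89 m: A R^(2/3) = 2.508 — too large.
At y = 0.762 m: A R^(2/3) = 1.788 — ≈ 1.786.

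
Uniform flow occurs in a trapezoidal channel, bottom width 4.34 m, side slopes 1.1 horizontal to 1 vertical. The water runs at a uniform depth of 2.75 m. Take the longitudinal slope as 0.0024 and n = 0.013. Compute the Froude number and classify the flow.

supercritical

With bottom width b = 4.34 m and side slope z = 1.1: A = (b + zy)y = (4.34 + 1.1×2.75)×2.75 = 20.25 m²; P = b + 2y√(1+z²) = 4.34 + 2×2.75×1.487 = 12.52 m.
Hydraulic radius R = A/P = 20.25/12.52 = 1.618 m.
V = (1/n) R^(2/3) √S = (1/0.013) × 1.618^(2/3) × √0.0024 = 5.194 m/s. Hydraulic depth D_h = A/T = 20.25/10.39 = 1.949 m.
Froude number Fr = V/√(g·D_h) = 5.194/√(9.81×1.949) = 1.19, which is greater than 1, so the flow is supercritical.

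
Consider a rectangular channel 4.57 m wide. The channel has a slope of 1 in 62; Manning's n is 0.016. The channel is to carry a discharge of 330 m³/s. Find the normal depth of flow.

y_n = 6.42 m

Manning's equation rearranged: A R^(2/3) = nQ / (1·√S) = 0.016 × 330 / (√0.01613) = 41.57.
Try y = 7.13 m: A R^(2/3) = 46.97 — high.
Try y = 6.42 m: A R^(2/3) = 41.55 — matches.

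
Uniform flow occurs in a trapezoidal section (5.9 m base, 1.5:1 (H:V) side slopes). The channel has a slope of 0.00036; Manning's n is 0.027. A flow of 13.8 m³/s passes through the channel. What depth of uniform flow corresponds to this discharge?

Manning's equation rearranged: A R^(2/3) = nQ / (1·√S) = 0.027 × 13.8 / (√0.00036) = 19.64.
Try y = 2.15 m: A R^(2/3) = 24.98 — high.
Try y = 1.44 m: A R^(2/3) = 11.96 — low.
Try y = 1.89 m: A R^(2/3) = 19.65 — close enough.

y_n = 1.89 m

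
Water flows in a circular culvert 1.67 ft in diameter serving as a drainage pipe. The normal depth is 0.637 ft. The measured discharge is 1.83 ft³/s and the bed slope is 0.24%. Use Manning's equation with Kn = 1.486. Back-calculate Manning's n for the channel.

n = 0.015

For a circular section of diameter D = 1.67 ft at depth y = 0.637 ft, the central angle is θ = 2 arccos(1 − 2y/D) = 2.663 rad. Then A = (D²/8)(θ − sin θ) = 0.7677 ft² and P = Dθ/2 = 2.223 ft.
Hydraulic radius R = A/P = 0.7677/2.223 = 0.3453 ft.
Rearranging Manning's equation: n = (1.486/Q) A R^(2/3) S^(1/2) = (1.486/1.83) × 0.7677 × 0.3453^(2/3) × √0.0024 = 0.015.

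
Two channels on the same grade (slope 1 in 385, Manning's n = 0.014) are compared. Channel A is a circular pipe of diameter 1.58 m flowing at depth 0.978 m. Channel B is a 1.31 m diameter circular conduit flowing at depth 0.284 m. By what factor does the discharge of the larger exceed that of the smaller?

11.3

Channel A: For a circular section of diameter D = 1.58 m at depth y = 0.978 m, the central angle is θ = 2 arccos(1 − 2y/D) = 3.622 rad. Then A = (D²/8)(θ − sin θ) = 1.275 m² and P = Dθ/2 = 2.862 m. Hydraulic radius R = A/P = 1.275/2.862 = 0.4454 m. Q_A = (1/0.014)·1.275·0.4454^(2/3)·√0.002597 = 2.706 m³/s.
Channel B: For a circular section of diameter D = 1.31 m at depth y = 0.284 m, the central angle is θ = 2 arccos(1 − 2y/D) = 1.937 rad. Then A = (D²/8)(θ − sin θ) = 0.2153 m² and P = Dθ/2 = 1.269 m. Hydraulic radius R = A/P = 0.2153/1.269 = 0.1697 m. Q_B = (1/0.014)·0.2153·0.1697^(2/3)·√0.002597 = 0.2402 m³/s.
The larger discharge is 2.706 m³/s and the smaller is 0.2402 m³/s; the ratio is 11.3.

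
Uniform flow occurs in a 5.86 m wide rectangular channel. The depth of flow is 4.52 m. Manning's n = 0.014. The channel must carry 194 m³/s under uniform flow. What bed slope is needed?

Flow area A = b·y = 5.86 × 4.52 = 26.49 m². Wetted perimeter P = b + 2y = 5.86 + 2×4.52 = 14.9 m.
Hydraulic radius R = A/P = 26.49/14.9 = 1.778 m.
From Manning's equation, S = [nQ / (1 A R^(2/3))]² = [0.014 × 194 / (1 × 26.49 × 1.778^(2/3))]² = 0.00488.

S = 0.00488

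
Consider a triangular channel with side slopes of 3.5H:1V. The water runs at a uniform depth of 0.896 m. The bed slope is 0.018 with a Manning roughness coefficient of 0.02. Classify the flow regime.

For a triangular section with side slope z = 3.5: A = zy² = 3.5×0.896² = 2.81 m²; P = 2y√(1+z²) = 2×0.896×3.64 = 6.523 m.
Hydraulic radius R = A/P = 2.81/6.523 = 0.4308 m.
V = (1/n) R^(2/3) √S = (1/0.02) × 0.4308^(2/3) × √0.018 = 3.826 m/s. Hydraulic depth D_h = A/T = 2.81/6.272 = 0.448 m.
Froude number Fr = V/√(g·D_h) = 3.826/√(9.81×0.448) = 1.83, which is greater than 1, so the flow is supercritical.

supercritical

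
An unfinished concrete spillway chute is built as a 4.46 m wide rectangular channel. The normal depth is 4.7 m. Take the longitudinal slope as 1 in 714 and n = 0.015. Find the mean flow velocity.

V = 3.29 m/s

Flow area A = b·y = 4.46 × 4.7 = 20.96 m². Wetted perimeter P = b + 2y = 4.46 + 2×4.7 = 13.86 m.
Hydraulic radius R = A/P = 20.96/13.86 = 1.512 m.
From Manning's equation, V = (1/n) R^(2/3) S^(1/2) = (1/0.015) × 1.512^(2/3) × 0.001401^(1/2) = 3.29 m/s.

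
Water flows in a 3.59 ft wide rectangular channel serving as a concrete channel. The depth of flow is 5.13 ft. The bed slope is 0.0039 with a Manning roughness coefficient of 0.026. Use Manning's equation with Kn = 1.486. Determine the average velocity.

V = 4.32 ft/s

Flow area A = b·y = 3.59 × 5.13 = 18.42 ft². Wetted perimeter P = b + 2y = 3.59 + 2×5.13 = 13.85 ft.
Hydraulic radius R = A/P = 18.42/13.85 = 1.33 ft.
From Manning's equation, V = (1.486/n) R^(2/3) S^(1/2) = (1.486/0.026) × 1.33^(2/3) × 0.0039^(1/2) = 4.32 ft/s.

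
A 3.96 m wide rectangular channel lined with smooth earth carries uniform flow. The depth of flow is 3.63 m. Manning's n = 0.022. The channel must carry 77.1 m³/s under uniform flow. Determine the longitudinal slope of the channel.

S = 0.01

Flow area A = b·y = 3.96 × 3.63 = 14.37 m². Wetted perimeter P = b + 2y = 3.96 + 2×3.63 = 11.22 m.
Hydraulic radius R = A/P = 14.37/11.22 = 1.281 m.
From Manning's equation, S = [nQ / (1 A R^(2/3))]² = [0.022 × 77.1 / (1 × 14.37 × 1.281^(2/3))]² = 0.01.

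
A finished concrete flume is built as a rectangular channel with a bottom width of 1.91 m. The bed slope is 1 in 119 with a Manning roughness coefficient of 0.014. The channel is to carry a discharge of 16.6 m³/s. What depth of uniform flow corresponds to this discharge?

Manning's equation rearranged: A R^(2/3) = nQ / (1·√S) = 0.014 × 16.6 / (√0.008403) = 2.535.
At y = 1.35 m: A R^(2/3) = 1.75 — too small.
At y = 1.99 m: A R^(2/3) = 2.838 — too large.
At y = 1.81 m: A R^(2/3) = 2.528 — ≈ 2.535.

y_n = 1.81 m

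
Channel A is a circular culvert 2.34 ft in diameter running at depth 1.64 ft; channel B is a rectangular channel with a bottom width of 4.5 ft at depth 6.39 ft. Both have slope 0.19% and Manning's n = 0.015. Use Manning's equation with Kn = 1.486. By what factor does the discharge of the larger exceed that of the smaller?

Channel A: For a circular section of diameter D = 2.34 ft at depth y = 1.64 ft, the central angle is θ = 2 arccos(1 − 2y/D) = 3.968 rad. Then A = (D²/8)(θ − sin θ) = 3.22 ft² and P = Dθ/2 = 4.643 ft. Hydraulic radius R = A/P = 3.22/4.643 = 0.6935 ft. Q_A = (1.486/0.015)·3.22·0.6935^(2/3)·√0.0019 = 10.89 ft³/s.
Channel B: Flow area A = b·y = 4.5 × 6.39 = 28.75 ft². Wetted perimeter P = b + 2y = 4.5 + 2×6.39 = 17.28 ft. Hydraulic radius R = A/P = 28.75/17.28 = 1.664 ft. Q_B = (1.486/0.015)·28.75·1.664^(2/3)·√0.0019 = 174.4 ft³/s.
The larger discharge is 174.4 ft³/s and the smaller is 10.89 ft³/s; the ratio is 16.

16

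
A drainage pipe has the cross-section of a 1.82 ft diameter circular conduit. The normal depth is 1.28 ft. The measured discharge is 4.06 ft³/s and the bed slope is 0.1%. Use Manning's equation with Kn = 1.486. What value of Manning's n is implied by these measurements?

n = 0.015

For a circular section of diameter D = 1.82 ft at depth y = 1.28 ft, the central angle is θ = 2 arccos(1 − 2y/D) = 3.979 rad. Then A = (D²/8)(θ − sin θ) = 1.955 ft² and P = Dθ/2 = 3.621 ft.
Hydraulic radius R = A/P = 1.955/3.621 = 0.54 ft.
Rearranging Manning's equation: n = (1.486/Q) A R^(2/3) S^(1/2) = (1.486/4.06) × 1.955 × 0.54^(2/3) × √0.001 = 0.015.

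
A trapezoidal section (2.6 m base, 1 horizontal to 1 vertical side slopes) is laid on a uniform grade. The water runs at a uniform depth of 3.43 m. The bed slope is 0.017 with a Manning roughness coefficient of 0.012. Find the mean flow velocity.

V = 15.4 m/s

With bottom width b = 2.6 m and side slope z = 1: A = (b + zy)y = (2.6 + 1×3.43)×3.43 = 20.68 m²; P = b + 2y√(1+z²) = 2.6 + 2×3.43×1.414 = 12.3 m.
Hydraulic radius R = A/P = 20.68/12.3 = 1.681 m.
From Manning's equation, V = (1/n) R^(2/3) S^(1/2) = (1/0.012) × 1.681^(2/3) × 0.017^(1/2) = 15.4 m/s.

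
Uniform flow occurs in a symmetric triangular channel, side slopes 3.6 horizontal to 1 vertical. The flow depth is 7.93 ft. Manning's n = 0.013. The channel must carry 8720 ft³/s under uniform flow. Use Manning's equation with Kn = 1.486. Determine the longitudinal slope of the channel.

S = 0.019

For a triangular section with side slope z = 3.6: A = zy² = 3.6×7.93² = 226.4 ft²; P = 2y√(1+z²) = 2×7.93×3.736 = 59.26 ft.
Hydraulic radius R = A/P = 226.4/59.26 = 3.82 ft.
From Manning's equation, S = [nQ / (1.486 A R^(2/3))]² = [0.013 × 8720 / (1.486 × 226.4 × 3.82^(2/3))]² = 0.019.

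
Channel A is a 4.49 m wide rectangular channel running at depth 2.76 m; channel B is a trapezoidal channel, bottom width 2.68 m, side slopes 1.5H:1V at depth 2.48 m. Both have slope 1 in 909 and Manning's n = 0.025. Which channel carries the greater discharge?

channel B

Channel A: Flow area A = b·y = 4.49 × 2.76 = 12.39 m². Wetted perimeter P = b + 2y = 4.49 + 2×2.76 = 10.01 m. Hydraulic radius R = A/P = 12.39/10.01 = 1.238 m. Q_A = (1/0.025)·12.39·1.238^(2/3)·√0.0011 = 18.96 m³/s.
Channel B: With bottom width b = 2.68 m and side slope z = 1.5: A = (b + zy)y = (2.68 + 1.5×2.48)×2.48 = 15.87 m²; P = b + 2y√(1+z²) = 2.68 + 2×2.48×1.803 = 11.62 m. Hydraulic radius R = A/P = 15.87/11.62 = 1.366 m. Q_B = (1/0.025)·15.87·1.366^(2/3)·√0.0011 = 25.92 m³/s.
Q_A = 18.96 m³/s vs Q_B = 25.92 m³/s, so channel B carries more.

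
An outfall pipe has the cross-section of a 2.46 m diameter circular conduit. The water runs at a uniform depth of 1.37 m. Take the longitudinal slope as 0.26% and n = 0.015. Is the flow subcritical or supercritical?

For a circular section of diameter D = 2.46 m at depth y = 1.37 m, the central angle is θ = 2 arccos(1 − 2y/D) = 3.37 rad. Then A = (D²/8)(θ − sin θ) = 2.72 m² and P = Dθ/2 = 4.145 m.
Hydraulic radius R = A/P = 2.72/4.145 = 0.6563 m.
V = (1/n) R^(2/3) √S = (1/0.015) × 0.6563^(2/3) × √0.0026 = 2.567 m/s. Hydraulic depth D_h = A/T = 2.72/2.444 = 1.113 m.
Froude number Fr = V/√(g·D_h) = 2.567/√(9.81×1.113) = 0.777, which is less than 1, so the flow is subcritical.

subcritical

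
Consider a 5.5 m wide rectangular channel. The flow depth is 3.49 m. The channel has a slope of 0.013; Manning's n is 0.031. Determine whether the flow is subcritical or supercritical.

subcritical

Flow area A = b·y = 5.5 × 3.49 = 19.2 m². Wetted perimeter P = b + 2y = 5.5 + 2×3.49 = 12.48 m.
Hydraulic radius R = A/P = 19.2/12.48 = 1.538 m.
V = (1/n) R^(2/3) √S = (1/0.031) × 1.538^(2/3) × √0.013 = 4.901 m/s. Hydraulic depth D_h = A/T = 19.2/5.5 = 3.49 m.
Froude number Fr = V/√(g·D_h) = 4.901/√(9.81×3.49) = 0.838, which is less than 1, so the flow is subcritical.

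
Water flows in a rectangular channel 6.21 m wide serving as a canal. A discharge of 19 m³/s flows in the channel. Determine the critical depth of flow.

For a rectangular channel, critical depth y_c = (q²/g)^(1/3) where q = Q/b = 19/6.21 = 3.06 m²/s.
So y_c = (3.06²/9.81)^(1/3) = 0.985 m.

y_c = 0.985 m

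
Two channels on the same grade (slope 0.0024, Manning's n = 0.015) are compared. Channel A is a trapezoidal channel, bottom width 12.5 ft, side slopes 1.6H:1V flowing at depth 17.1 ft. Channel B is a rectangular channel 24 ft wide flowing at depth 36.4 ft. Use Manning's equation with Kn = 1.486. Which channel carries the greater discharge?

channel B

Channel A: With bottom width b = 12.5 ft and side slope z = 1.6: A = (b + zy)y = (12.5 + 1.6×17.1)×17.1 = 681.6 ft²; P = b + 2y√(1+z²) = 12.5 + 2×17.1×1.887 = 77.03 ft. Hydraulic radius R = A/P = 681.6/77.03 = 8.849 ft. Q_A = (1.486/0.015)·681.6·8.849^(2/3)·√0.0024 = 14150 ft³/s.
Channel B: Flow area A = b·y = 24 × 36.4 = 873.6 ft². Wetted perimeter P = b + 2y = 24 + 2×36.4 = 96.8 ft. Hydraulic radius R = A/P = 873.6/96.8 = 9.025 ft. Q_B = (1.486/0.015)·873.6·9.025^(2/3)·√0.0024 = 18380 ft³/s.
Q_A = 14150 ft³/s vs Q_B = 18380 ft³/s, so channel B carries more.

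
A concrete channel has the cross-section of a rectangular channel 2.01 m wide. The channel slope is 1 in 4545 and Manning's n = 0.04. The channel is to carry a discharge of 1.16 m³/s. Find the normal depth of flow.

y_n = 2.03 m

Manning's equation rearranged: A R^(2/3) = nQ / (1·√S) = 0.04 × 1.16 / (√0.00022) = 3.128.
At y = 1.73 m: A R^(2/3) = 2.571 — too small.
At y = 2.44 m: A R^(2/3) = 3.91 — too large.
At y = 2.03 m: A R^(2/3) = 3.131 — ≈ 3.128.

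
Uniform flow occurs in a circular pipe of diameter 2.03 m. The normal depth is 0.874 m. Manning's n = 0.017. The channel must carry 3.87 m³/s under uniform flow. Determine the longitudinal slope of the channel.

S = 0.00689

For a circular section of diameter D = 2.03 m at depth y = 0.874 m, the central angle is θ = 2 arccos(1 − 2y/D) = 2.863 rad. Then A = (D²/8)(θ − sin θ) = 1.333 m² and P = Dθ/2 = 2.906 m.
Hydraulic radius R = A/P = 1.333/2.906 = 0.4587 m.
From Manning's equation, S = [nQ / (1 A R^(2/3))]² = [0.017 × 3.87 / (1 × 1.333 × 0.4587^(2/3))]² = 0.00689.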